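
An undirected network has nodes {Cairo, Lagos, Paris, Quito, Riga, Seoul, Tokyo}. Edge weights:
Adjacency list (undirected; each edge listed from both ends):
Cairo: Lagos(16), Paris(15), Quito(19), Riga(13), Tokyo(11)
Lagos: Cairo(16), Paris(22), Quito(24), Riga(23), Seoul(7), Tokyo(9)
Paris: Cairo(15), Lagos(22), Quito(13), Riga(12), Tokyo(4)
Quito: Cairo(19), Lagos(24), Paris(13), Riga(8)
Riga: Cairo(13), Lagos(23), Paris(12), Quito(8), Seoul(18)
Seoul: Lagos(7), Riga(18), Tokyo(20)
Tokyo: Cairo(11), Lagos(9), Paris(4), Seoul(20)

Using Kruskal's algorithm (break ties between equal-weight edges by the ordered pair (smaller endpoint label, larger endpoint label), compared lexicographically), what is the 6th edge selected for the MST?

Paris-Riga

Sort edges by weight, then run Kruskal:
Paris-Tokyo (4): add — endpoints in different components.
Lagos-Seoul (7): add — endpoints in different components.
Quito-Riga (8): add — endpoints in different components.
Lagos-Tokyo (9): add — endpoints in different components.
Cairo-Tokyo (11): add — endpoints in different components.
Paris-Riga (12): add — endpoints in different components.
The 6th edge added is Paris-Riga.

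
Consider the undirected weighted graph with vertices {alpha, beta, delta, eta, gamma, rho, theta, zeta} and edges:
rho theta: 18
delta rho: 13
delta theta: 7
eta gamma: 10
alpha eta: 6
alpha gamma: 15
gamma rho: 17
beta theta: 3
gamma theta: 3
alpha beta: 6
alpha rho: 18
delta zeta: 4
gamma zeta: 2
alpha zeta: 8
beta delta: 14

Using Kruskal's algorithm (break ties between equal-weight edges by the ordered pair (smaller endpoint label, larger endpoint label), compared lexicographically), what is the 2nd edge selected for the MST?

Kruskal's algorithm — process edges by increasing weight (ties by edge label):
gamma zeta (2): add — endpoints in different components.
beta theta (3): add — endpoints in different components.
gamma theta (3): add — endpoints in different components.
delta zeta (4): add — endpoints in different components.
alpha beta (6): add — endpoints in different components.
alpha eta (6): add — endpoints in different components.
delta theta (7): skip — theta and delta already connected.
alpha zeta (8): skip — zeta and alpha already connected.
eta gamma (10): skip — gamma and eta already connected.
delta rho (13): add — endpoints in different components.
The 2nd edge added is beta theta.

beta-theta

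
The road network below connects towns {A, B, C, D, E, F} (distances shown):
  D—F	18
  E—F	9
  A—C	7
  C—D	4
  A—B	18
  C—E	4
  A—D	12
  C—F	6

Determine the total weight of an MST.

Grow the tree from A using Prim:
Step 1: frontier [A—C 7, A—D 12, A—B 18] → take A—C (7); add C.
Step 2: frontier [A—D 12, A—B 18, C—D 4, C—E 4, C—F 6] → take C—D (4); add D.
Step 3: frontier [A—B 18, C—E 4, C—F 6, D—F 18] → take C—E (4); add E.
Step 4: frontier [A—B 18, C—F 6, D—F 18, E—F 9] → take C—F (6); add F.
Step 5: frontier [A—B 18] → take A—B (18); add B.
MST edges: A—C, C—D, C—E, C—F, A—B; total weight 7+4+4+6+18 = 39.

39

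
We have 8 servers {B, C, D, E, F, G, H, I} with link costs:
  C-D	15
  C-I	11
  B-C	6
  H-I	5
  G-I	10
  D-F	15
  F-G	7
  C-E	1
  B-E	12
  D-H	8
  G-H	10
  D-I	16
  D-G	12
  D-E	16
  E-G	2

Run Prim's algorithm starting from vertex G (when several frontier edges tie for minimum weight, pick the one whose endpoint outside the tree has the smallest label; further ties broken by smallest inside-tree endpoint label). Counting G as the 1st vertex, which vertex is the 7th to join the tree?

Prim's algorithm from G:
Step 1: cheapest edge leaving the tree is E-G (2); add E.
Step 2: cheapest edge leaving the tree is C-E (1); add C.
Step 3: cheapest edge leaving the tree is B-C (6); add B.
Step 4: cheapest edge leaving the tree is F-G (7); add F.
Step 5: cheapest edge leaving the tree is G-H (10); add H.
Step 6: cheapest edge leaving the tree is H-I (5); add I.
Step 7: cheapest edge leaving the tree is D-H (8); add D.
Vertex order: G, E, C, B, F, H, I, D. The 7th vertex is I.

I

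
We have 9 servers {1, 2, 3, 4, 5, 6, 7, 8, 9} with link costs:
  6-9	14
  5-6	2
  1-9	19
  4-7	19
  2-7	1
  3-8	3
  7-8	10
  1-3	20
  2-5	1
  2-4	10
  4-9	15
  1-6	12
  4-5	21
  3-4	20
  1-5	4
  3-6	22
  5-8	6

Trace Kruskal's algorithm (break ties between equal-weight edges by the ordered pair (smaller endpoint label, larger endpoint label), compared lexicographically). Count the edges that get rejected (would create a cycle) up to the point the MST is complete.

2

Kruskal: consider edges lightest-first.
2-5 (1): add — endpoints in different components.
2-7 (1): add — endpoints in different components.
5-6 (2): add — endpoints in different components.
3-8 (3): add — endpoints in different components.
1-5 (4): add — endpoints in different components.
5-8 (6): add — endpoints in different components.
2-4 (10): add — endpoints in different components.
7-8 (10): skip — 7 and 8 already connected.
1-6 (12): skip — 1 and 6 already connected.
6-9 (14): add — endpoints in different components.
Edges rejected before the tree was complete: 2.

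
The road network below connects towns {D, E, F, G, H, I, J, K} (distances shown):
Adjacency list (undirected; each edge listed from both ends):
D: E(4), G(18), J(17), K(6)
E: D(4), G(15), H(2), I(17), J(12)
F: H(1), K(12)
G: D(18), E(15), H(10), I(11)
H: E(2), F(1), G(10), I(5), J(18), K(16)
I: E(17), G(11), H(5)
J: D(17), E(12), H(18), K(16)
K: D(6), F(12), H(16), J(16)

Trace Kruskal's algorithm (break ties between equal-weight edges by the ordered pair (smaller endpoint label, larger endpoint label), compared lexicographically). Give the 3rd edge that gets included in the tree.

D-E

Sort edges by weight, then run Kruskal:
F–H (1): add — endpoints in different components.
E–H (2): add — endpoints in different components.
D–E (4): add — endpoints in different components.
H–I (5): add — endpoints in different components.
D–K (6): add — endpoints in different components.
G–H (10): add — endpoints in different components.
G–I (11): skip — G and I already connected.
E–J (12): add — endpoints in different components.
The 3rd edge added is D–E.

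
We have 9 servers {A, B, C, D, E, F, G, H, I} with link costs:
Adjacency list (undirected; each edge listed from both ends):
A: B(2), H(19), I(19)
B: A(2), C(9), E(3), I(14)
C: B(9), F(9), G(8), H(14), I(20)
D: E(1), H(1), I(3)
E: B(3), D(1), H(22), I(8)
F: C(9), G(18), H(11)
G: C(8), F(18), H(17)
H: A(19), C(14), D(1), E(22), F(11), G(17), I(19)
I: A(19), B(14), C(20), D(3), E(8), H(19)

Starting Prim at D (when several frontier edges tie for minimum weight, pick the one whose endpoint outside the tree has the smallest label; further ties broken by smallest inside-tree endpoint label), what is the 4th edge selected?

Grow the tree from D using Prim:
Step 1: cheapest edge leaving the tree is D-E (1); add E.
Step 2: cheapest edge leaving the tree is D-H (1); add H.
Step 3: cheapest edge leaving the tree is B-E (3); add B.
Step 4: cheapest edge leaving the tree is A-B (2); add A.
Step 5: cheapest edge leaving the tree is D-I (3); add I.
Step 6: cheapest edge leaving the tree is B-C (9); add C.
Step 7: cheapest edge leaving the tree is C-G (8); add G.
Step 8: cheapest edge leaving the tree is C-F (9); add F.
The 4th edge added is A-B.

A-B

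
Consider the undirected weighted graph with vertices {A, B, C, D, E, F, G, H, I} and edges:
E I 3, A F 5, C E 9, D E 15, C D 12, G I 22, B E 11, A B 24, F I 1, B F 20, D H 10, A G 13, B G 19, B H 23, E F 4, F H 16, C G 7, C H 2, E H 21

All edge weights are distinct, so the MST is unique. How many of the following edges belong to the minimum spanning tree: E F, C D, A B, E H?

Kruskal's algorithm — process edges by increasing weight (ties by edge label):
F I (1): add — endpoints in different components.
C H (2): add — endpoints in different components.
E I (3): add — endpoints in different components.
E F (4): skip — E and F already connected.
A F (5): add — endpoints in different components.
C G (7): add — endpoints in different components.
C E (9): add — endpoints in different components.
D H (10): add — endpoints in different components.
B E (11): add — endpoints in different components.
MST edge set: {F I, C H, E I, A F, C G, C E, D H, B E}.
Of the listed edges, {} are in the MST → 0.

0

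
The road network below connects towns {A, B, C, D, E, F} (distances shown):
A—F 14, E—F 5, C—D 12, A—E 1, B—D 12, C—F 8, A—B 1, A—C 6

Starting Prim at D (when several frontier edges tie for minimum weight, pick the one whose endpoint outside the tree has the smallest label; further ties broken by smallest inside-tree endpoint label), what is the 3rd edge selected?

Prim's algorithm from D:
Step 1: frontier [B—D 12, C—D 12] → take B—D (12); add B.
Step 2: frontier [A—B 1, C—D 12] → take A—B (1); add A.
Step 3: frontier [A—E 1, A—C 6, A—F 14, C—D 12] → take A—E (1); add E.
Step 4: frontier [A—C 6, A—F 14, C—D 12, E—F 5] → take E—F (5); add F.
Step 5: frontier [A—C 6, C—D 12, C—F 8] → take A—C (6); add C.
The 3rd edge added is A—E.

A-E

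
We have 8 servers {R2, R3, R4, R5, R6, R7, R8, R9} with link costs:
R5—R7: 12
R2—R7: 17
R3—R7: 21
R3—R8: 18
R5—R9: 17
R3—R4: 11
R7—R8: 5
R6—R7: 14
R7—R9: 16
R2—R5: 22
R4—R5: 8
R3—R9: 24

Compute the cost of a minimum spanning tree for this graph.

Sort edges by weight, then run Kruskal:
R7—R8 (5): add — endpoints in different components.
R4—R5 (8): add — endpoints in different components.
R3—R4 (11): add — endpoints in different components.
R5—R7 (12): add — endpoints in different components.
R6—R7 (14): add — endpoints in different components.
R7—R9 (16): add — endpoints in different components.
R2—R7 (17): add — endpoints in different components.
MST edges: R7—R8, R4—R5, R3—R4, R5—R7, R6—R7, R7—R9, R2—R7; total weight 5+8+11+12+14+16+17 = 83.

83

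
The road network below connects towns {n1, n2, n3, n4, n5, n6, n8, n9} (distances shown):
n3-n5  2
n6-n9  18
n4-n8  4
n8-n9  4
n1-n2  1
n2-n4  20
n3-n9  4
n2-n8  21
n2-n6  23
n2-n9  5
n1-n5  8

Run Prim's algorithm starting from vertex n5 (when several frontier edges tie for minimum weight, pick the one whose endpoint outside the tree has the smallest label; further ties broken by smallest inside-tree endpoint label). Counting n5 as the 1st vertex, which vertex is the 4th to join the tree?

Grow the tree from n5 using Prim:
Step 1: frontier [n3-n5 2, n1-n5 8] → take n3-n5 (2); add n3.
Step 2: frontier [n3-n9 4, n1-n5 8] → take n3-n9 (4); add n9.
Step 3: frontier [n1-n5 8, n8-n9 4, n2-n9 5, n6-n9 18] → take n8-n9 (4); add n8.
Step 4: frontier [n1-n5 8, n4-n8 4, n2-n8 21, n2-n9 5, n6-n9 18] → take n4-n8 (4); add n4.
Step 5: frontier [n2-n4 20, n1-n5 8, n2-n8 21, n2-n9 5, n6-n9 18] → take n2-n9 (5); add n2.
Step 6: frontier [n1-n2 1, n2-n6 23, n1-n5 8, n6-n9 18] → take n1-n2 (1); add n1.
Step 7: frontier [n2-n6 23, n6-n9 18] → take n6-n9 (18); add n6.
Vertex order: n5, n3, n9, n8, n4, n2, n1, n6. The 4th vertex is n8.

n8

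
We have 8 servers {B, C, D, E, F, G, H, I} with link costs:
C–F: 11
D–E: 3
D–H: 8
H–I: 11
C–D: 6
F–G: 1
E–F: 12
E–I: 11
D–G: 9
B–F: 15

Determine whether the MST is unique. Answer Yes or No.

Sort edges by weight, then run Kruskal:
F–G (1): add — endpoints in different components.
D–E (3): add — endpoints in different components.
C–D (6): add — endpoints in different components.
D–H (8): add — endpoints in different components.
D–G (9): add — endpoints in different components.
C–F (11): skip — C and F already connected.
E–I (11): add — endpoints in different components.
H–I (11): skip — H and I already connected.
E–F (12): skip — E and F already connected.
B–F (15): add — endpoints in different components.
Non-tree edge H–I has weight 11, equal to the heaviest edge on its tree cycle — swapping gives another MST of the same weight. Not unique.

No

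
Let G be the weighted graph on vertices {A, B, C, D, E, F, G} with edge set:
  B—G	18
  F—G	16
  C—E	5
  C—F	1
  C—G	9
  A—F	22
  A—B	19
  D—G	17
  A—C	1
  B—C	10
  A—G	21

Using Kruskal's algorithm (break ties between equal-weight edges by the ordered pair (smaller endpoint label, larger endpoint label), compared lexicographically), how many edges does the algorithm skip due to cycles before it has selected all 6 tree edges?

Sort edges by weight, then run Kruskal:
A—C (1): add. Components now {A,C} {B} {D} {E} {F} {G}
C—F (1): add. Components now {A,C,F} {B} {D} {E} {G}
C—E (5): add. Components now {A,C,E,F} {B} {D} {G}
C—G (9): add. Components now {A,C,E,F,G} {B} {D}
B—C (10): add. Components now {A,B,C,E,F,G} {D}
F—G (16): skip — F and G already connected.
D—G (17): add. Components now {A,B,C,D,E,F,G}
Edges rejected before the tree was complete: 1.

1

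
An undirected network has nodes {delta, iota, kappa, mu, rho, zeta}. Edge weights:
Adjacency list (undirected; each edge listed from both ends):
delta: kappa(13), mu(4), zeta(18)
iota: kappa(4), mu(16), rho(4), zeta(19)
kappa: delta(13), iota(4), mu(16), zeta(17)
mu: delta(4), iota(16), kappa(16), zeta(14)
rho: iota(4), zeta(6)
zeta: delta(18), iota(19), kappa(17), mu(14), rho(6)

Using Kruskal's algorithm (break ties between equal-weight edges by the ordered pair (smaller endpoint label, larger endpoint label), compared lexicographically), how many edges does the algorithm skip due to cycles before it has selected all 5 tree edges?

0

Kruskal: consider edges lightest-first.
delta mu (4): add — endpoints in different components.
iota kappa (4): add — endpoints in different components.
iota rho (4): add — endpoints in different components.
rho zeta (6): add — endpoints in different components.
delta kappa (13): add — endpoints in different components.
Edges rejected before the tree was complete: 0.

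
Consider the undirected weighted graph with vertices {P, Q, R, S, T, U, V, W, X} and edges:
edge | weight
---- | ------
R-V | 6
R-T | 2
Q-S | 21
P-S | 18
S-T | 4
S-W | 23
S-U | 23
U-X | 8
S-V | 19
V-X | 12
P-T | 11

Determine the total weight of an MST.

Kruskal's algorithm — process edges by increasing weight (ties by edge label):
R-T (2): add — endpoints in different components.
S-T (4): add — endpoints in different components.
R-V (6): add — endpoints in different components.
U-X (8): add — endpoints in different components.
P-T (11): add — endpoints in different components.
V-X (12): add — endpoints in different components.
P-S (18): skip — P and S already connected.
S-V (19): skip — V and S already connected.
Q-S (21): add — endpoints in different components.
S-U (23): skip — U and S already connected.
S-W (23): add — endpoints in different components.
MST edges: R-T, S-T, R-V, U-X, P-T, V-X, Q-S, S-W; total weight 2+4+6+8+11+12+21+23 = 87.

87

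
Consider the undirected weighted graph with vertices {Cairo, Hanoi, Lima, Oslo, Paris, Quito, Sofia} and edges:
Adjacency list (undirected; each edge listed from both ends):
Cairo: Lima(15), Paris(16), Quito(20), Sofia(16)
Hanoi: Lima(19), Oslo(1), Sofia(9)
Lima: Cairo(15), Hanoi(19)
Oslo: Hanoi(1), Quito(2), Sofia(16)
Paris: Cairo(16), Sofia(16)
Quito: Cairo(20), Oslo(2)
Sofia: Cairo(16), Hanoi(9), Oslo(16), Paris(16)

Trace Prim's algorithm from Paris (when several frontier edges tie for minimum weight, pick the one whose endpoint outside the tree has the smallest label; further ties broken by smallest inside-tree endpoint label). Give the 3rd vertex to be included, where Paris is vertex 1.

Lima

Grow the tree from Paris using Prim:
Step 1: cheapest edge leaving the tree is Cairo—Paris (16); add Cairo.
Step 2: cheapest edge leaving the tree is Cairo—Lima (15); add Lima.
Step 3: cheapest edge leaving the tree is Cairo—Sofia (16); add Sofia.
Step 4: cheapest edge leaving the tree is Hanoi—Sofia (9); add Hanoi.
Step 5: cheapest edge leaving the tree is Hanoi—Oslo (1); add Oslo.
Step 6: cheapest edge leaving the tree is Oslo—Quito (2); add Quito.
Vertex order: Paris, Cairo, Lima, Sofia, Hanoi, Oslo, Quito. The 3rd vertex is Lima.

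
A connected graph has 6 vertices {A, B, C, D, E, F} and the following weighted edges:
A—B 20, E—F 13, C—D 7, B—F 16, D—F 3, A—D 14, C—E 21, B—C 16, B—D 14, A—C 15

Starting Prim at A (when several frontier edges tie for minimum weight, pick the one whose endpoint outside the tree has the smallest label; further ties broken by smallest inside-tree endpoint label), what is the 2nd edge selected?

D-F

Prim, starting at A.
Step 1: cheapest edge leaving the tree is A—D (14); add D.
Step 2: cheapest edge leaving the tree is D—F (3); add F.
Step 3: cheapest edge leaving the tree is C—D (7); add C.
Step 4: cheapest edge leaving the tree is E—F (13); add E.
Step 5: cheapest edge leaving the tree is B—D (14); add B.
The 2nd edge added is D—F.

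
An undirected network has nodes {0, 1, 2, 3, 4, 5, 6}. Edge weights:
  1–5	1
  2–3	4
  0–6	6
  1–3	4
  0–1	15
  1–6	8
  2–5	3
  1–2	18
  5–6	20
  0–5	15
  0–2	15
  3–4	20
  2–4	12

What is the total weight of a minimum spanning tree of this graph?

Grow the tree from 1 using Prim:
Step 1: cheapest edge leaving the tree is 1–5 (1); add 5.
Step 2: cheapest edge leaving the tree is 2–5 (3); add 2.
Step 3: cheapest edge leaving the tree is 1–3 (4); add 3.
Step 4: cheapest edge leaving the tree is 1–6 (8); add 6.
Step 5: cheapest edge leaving the tree is 0–6 (6); add 0.
Step 6: cheapest edge leaving the tree is 2–4 (12); add 4.
MST edges: 1–5, 2–5, 1–3, 1–6, 0–6, 2–4; total weight 1+3+4+8+6+12 = 34.

34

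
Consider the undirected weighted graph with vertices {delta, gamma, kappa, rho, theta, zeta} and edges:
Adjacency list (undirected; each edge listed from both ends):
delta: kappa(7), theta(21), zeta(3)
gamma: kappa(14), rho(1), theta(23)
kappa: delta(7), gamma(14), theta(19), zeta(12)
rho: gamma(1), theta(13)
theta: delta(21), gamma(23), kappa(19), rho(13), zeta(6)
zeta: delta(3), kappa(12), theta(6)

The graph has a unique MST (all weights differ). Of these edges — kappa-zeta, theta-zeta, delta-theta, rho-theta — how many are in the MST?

2

Kruskal's algorithm — process edges by increasing weight (ties by edge label):
gamma-rho (1): add — endpoints in different components.
delta-zeta (3): add — endpoints in different components.
theta-zeta (6): add — endpoints in different components.
delta-kappa (7): add — endpoints in different components.
kappa-zeta (12): skip — kappa and zeta already connected.
rho-theta (13): add — endpoints in different components.
MST edge set: {gamma-rho, delta-zeta, theta-zeta, delta-kappa, rho-theta}.
Of the listed edges, {theta-zeta, rho-theta} are in the MST → 2.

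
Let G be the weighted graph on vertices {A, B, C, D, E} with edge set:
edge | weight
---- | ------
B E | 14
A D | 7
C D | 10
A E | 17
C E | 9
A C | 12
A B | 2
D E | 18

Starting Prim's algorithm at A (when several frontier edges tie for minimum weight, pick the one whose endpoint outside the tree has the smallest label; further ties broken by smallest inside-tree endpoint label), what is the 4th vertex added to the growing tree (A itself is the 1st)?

Grow the tree from A using Prim:
Step 1: frontier [A B 2, A D 7, A C 12, A E 17] → take A B (2); add B.
Step 2: frontier [A D 7, A C 12, A E 17, B E 14] → take A D (7); add D.
Step 3: frontier [A C 12, A E 17, B E 14, C D 10, D E 18] → take C D (10); add C.
Step 4: frontier [A E 17, B E 14, C E 9, D E 18] → take C E (9); add E.
Vertex order: A, B, D, C, E. The 4th vertex is C.

C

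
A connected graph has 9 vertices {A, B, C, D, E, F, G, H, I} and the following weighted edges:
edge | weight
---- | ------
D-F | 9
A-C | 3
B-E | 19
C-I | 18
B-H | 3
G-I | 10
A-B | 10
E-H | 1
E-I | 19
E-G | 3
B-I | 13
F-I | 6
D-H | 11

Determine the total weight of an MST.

Sort edges by weight, then run Kruskal:
E-H (1): add — endpoints in different components.
A-C (3): add — endpoints in different components.
B-H (3): add — endpoints in different components.
E-G (3): add — endpoints in different components.
F-I (6): add — endpoints in different components.
D-F (9): add — endpoints in different components.
A-B (10): add — endpoints in different components.
G-I (10): add — endpoints in different components.
MST edges: E-H, A-C, B-H, E-G, F-I, D-F, A-B, G-I; total weight 1+3+3+3+6+9+10+10 = 45.

45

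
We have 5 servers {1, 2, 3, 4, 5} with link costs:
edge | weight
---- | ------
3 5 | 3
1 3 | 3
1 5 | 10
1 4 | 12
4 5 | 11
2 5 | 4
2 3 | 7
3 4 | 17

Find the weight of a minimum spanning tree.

21

Kruskal's algorithm — process edges by increasing weight (ties by edge label):
1 3 (3): add. Components now {1,3} {2} {4} {5}
3 5 (3): add. Components now {1,3,5} {2} {4}
2 5 (4): add. Components now {1,2,3,5} {4}
2 3 (7): skip — 2 and 3 already connected.
1 5 (10): skip — 1 and 5 already connected.
4 5 (11): add. Components now {1,2,3,4,5}
MST edges: 1 3, 3 5, 2 5, 4 5; total weight 3+3+4+11 = 21.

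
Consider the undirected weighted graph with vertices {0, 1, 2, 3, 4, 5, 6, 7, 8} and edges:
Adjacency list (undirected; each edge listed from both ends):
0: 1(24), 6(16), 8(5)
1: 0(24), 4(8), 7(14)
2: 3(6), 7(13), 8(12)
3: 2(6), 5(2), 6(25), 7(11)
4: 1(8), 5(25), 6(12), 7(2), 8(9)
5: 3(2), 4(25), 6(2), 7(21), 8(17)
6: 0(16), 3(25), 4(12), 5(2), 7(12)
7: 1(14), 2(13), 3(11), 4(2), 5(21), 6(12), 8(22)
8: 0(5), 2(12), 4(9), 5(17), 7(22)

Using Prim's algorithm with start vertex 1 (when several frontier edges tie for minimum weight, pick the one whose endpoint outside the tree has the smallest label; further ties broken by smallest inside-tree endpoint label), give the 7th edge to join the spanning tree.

5-6

Prim, starting at 1.
Step 1: cheapest edge leaving the tree is 1 4 (8); add 4.
Step 2: cheapest edge leaving the tree is 4 7 (2); add 7.
Step 3: cheapest edge leaving the tree is 4 8 (9); add 8.
Step 4: cheapest edge leaving the tree is 0 8 (5); add 0.
Step 5: cheapest edge leaving the tree is 3 7 (11); add 3.
Step 6: cheapest edge leaving the tree is 3 5 (2); add 5.
Step 7: cheapest edge leaving the tree is 5 6 (2); add 6.
Step 8: cheapest edge leaving the tree is 2 3 (6); add 2.
The 7th edge added is 5 6.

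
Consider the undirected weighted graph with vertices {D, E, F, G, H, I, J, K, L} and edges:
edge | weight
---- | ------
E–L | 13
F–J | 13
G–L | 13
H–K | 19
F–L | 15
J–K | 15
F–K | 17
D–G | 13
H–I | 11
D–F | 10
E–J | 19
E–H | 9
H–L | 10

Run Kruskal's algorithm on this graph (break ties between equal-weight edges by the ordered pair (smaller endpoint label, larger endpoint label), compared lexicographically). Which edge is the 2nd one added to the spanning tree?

D-F

Kruskal: consider edges lightest-first.
E–H (9): add — endpoints in different components.
D–F (10): add — endpoints in different components.
H–L (10): add — endpoints in different components.
H–I (11): add — endpoints in different components.
D–G (13): add — endpoints in different components.
E–L (13): skip — E and L already connected.
F–J (13): add — endpoints in different components.
G–L (13): add — endpoints in different components.
F–L (15): skip — F and L already connected.
J–K (15): add — endpoints in different components.
The 2nd edge added is D–F.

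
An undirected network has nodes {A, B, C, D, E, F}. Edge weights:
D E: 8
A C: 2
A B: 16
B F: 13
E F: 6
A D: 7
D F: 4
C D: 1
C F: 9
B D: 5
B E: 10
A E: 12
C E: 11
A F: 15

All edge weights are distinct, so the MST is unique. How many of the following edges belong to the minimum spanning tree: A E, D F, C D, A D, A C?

Kruskal's algorithm — process edges by increasing weight (ties by edge label):
C D (1): add. Components now {A} {B} {C,D} {E} {F}
A C (2): add. Components now {A,C,D} {B} {E} {F}
D F (4): add. Components now {A,C,D,F} {B} {E}
B D (5): add. Components now {A,B,C,D,F} {E}
E F (6): add. Components now {A,B,C,D,E,F}
MST edge set: {C D, A C, D F, B D, E F}.
Of the listed edges, {D F, C D, A C} are in the MST → 3.

3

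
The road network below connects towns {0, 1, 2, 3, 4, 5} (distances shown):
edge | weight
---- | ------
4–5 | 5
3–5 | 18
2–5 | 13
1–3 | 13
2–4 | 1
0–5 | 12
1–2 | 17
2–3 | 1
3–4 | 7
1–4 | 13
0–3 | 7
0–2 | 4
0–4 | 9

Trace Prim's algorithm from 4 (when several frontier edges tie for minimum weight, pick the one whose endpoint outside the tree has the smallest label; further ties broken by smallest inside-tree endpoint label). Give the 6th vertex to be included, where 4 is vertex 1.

1

Grow the tree from 4 using Prim:
Step 1: frontier [2–4 1, 4–5 5, 3–4 7, 0–4 9, 1–4 13] → take 2–4 (1); add 2.
Step 2: frontier [2–3 1, 0–2 4, 2–5 13, 1–2 17, 4–5 5, 3–4 7, 0–4 9, 1–4 13] → take 2–3 (1); add 3.
Step 3: frontier [0–2 4, 2–5 13, 1–2 17, 0–3 7, 1–3 13, 3–5 18, 4–5 5, 0–4 9, 1–4 13] → take 0–2 (4); add 0.
Step 4: frontier [0–5 12, 2–5 13, 1–2 17, 1–3 13, 3–5 18, 4–5 5, 1–4 13] → take 4–5 (5); add 5.
Step 5: frontier [1–2 17, 1–3 13, 1–4 13] → take 1–3 (13); add 1.
Vertex order: 4, 2, 3, 0, 5, 1. The 6th vertex is 1.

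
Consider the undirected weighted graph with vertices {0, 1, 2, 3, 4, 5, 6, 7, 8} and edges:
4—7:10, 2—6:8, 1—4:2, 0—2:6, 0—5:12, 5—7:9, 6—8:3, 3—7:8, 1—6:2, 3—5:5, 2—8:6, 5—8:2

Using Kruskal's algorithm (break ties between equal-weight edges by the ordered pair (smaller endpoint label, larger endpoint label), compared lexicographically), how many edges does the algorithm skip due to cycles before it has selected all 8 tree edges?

Sort edges by weight, then run Kruskal:
1—4 (2): add — endpoints in different components.
1—6 (2): add — endpoints in different components.
5—8 (2): add — endpoints in different components.
6—8 (3): add — endpoints in different components.
3—5 (5): add — endpoints in different components.
0—2 (6): add — endpoints in different components.
2—8 (6): add — endpoints in different components.
2—6 (8): skip — 2 and 6 already connected.
3—7 (8): add — endpoints in different components.
Edges rejected before the tree was complete: 1.

1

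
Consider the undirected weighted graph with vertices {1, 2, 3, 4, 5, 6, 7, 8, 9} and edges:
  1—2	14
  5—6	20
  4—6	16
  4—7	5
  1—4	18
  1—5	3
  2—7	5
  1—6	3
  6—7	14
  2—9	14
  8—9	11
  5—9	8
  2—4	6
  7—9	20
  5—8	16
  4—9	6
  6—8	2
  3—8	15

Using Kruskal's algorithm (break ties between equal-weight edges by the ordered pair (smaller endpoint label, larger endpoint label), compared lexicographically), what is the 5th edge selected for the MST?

4-7

Sort edges by weight, then run Kruskal:
6—8 (2): add — endpoints in different components.
1—5 (3): add — endpoints in different components.
1—6 (3): add — endpoints in different components.
2—7 (5): add — endpoints in different components.
4—7 (5): add — endpoints in different components.
2—4 (6): skip — 2 and 4 already connected.
4—9 (6): add — endpoints in different components.
5—9 (8): add — endpoints in different components.
8—9 (11): skip — 8 and 9 already connected.
1—2 (14): skip — 1 and 2 already connected.
2—9 (14): skip — 2 and 9 already connected.
6—7 (14): skip — 6 and 7 already connected.
3—8 (15): add — endpoints in different components.
The 5th edge added is 4—7.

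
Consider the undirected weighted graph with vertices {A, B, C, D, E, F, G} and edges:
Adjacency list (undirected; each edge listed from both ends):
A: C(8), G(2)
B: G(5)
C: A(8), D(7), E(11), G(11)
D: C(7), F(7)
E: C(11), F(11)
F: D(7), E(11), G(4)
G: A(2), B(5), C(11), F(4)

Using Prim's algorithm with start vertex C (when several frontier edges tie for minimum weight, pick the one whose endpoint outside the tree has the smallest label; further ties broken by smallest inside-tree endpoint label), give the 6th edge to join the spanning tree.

Grow the tree from C using Prim:
Step 1: frontier [C–D 7, A–C 8, C–E 11, C–G 11] → take C–D (7); add D.
Step 2: frontier [A–C 8, C–E 11, C–G 11, D–F 7] → take D–F (7); add F.
Step 3: frontier [A–C 8, C–E 11, C–G 11, F–G 4, E–F 11] → take F–G (4); add G.
Step 4: frontier [A–C 8, C–E 11, E–F 11, A–G 2, B–G 5] → take A–G (2); add A.
Step 5: frontier [C–E 11, E–F 11, B–G 5] → take B–G (5); add B.
Step 6: frontier [C–E 11, E–F 11] → take C–E (11); add E.
The 6th edge added is C–E.

C-E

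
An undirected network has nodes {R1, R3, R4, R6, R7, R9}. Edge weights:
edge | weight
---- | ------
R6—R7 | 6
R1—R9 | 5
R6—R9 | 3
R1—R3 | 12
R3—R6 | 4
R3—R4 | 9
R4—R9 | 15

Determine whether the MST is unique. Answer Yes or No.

Kruskal's algorithm — process edges by increasing weight (ties by edge label):
R6—R9 (3): add — endpoints in different components.
R3—R6 (4): add — endpoints in different components.
R1—R9 (5): add — endpoints in different components.
R6—R7 (6): add — endpoints in different components.
R3—R4 (9): add — endpoints in different components.
Every non-tree edge has weight strictly greater than the heaviest edge on the tree path between its endpoints, so the MST is unique.

Yes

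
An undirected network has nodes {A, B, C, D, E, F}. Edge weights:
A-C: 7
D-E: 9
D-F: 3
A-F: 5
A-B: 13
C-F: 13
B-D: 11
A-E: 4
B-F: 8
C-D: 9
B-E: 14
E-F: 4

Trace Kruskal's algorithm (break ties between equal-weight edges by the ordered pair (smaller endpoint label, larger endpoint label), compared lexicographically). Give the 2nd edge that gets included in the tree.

A-E

Kruskal's algorithm — process edges by increasing weight (ties by edge label):
D-F (3): add. Components now {A} {B} {C} {D,F} {E}
A-E (4): add. Components now {A,E} {B} {C} {D,F}
E-F (4): add. Components now {A,D,E,F} {B} {C}
A-F (5): skip — A and F already connected.
A-C (7): add. Components now {A,C,D,E,F} {B}
B-F (8): add. Components now {A,B,C,D,E,F}
The 2nd edge added is A-E.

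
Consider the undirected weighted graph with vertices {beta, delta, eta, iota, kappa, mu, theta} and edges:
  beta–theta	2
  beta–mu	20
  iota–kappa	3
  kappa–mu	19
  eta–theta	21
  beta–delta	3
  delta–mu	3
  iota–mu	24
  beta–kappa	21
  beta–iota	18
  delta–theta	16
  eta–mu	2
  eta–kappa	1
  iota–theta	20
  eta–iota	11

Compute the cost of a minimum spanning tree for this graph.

14

Prim, starting at iota.
Step 1: cheapest edge leaving the tree is iota–kappa (3); add kappa.
Step 2: cheapest edge leaving the tree is eta–kappa (1); add eta.
Step 3: cheapest edge leaving the tree is eta–mu (2); add mu.
Step 4: cheapest edge leaving the tree is delta–mu (3); add delta.
Step 5: cheapest edge leaving the tree is beta–delta (3); add beta.
Step 6: cheapest edge leaving the tree is beta–theta (2); add theta.
MST edges: iota–kappa, eta–kappa, eta–mu, delta–mu, beta–delta, beta–theta; total weight 3+1+2+3+3+2 = 14.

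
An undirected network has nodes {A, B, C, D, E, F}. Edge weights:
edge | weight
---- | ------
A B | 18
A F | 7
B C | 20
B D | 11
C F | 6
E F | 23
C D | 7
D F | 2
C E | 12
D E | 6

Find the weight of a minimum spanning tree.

32

Kruskal's algorithm — process edges by increasing weight (ties by edge label):
D F (2): add. Components now {A} {B} {C} {D,F} {E}
C F (6): add. Components now {A} {B} {C,D,F} {E}
D E (6): add. Components now {A} {B} {C,D,E,F}
A F (7): add. Components now {A,C,D,E,F} {B}
C D (7): skip — C and D already connected.
B D (11): add. Components now {A,B,C,D,E,F}
MST edges: D F, C F, D E, A F, B D; total weight 2+6+6+7+11 = 32.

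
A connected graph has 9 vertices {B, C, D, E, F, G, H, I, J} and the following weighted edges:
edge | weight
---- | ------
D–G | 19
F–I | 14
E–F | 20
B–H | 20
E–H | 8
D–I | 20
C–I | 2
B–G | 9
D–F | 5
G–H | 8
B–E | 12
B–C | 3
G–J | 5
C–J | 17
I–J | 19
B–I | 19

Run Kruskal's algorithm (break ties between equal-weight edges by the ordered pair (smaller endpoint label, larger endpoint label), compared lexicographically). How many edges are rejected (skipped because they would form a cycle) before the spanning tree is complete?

Kruskal: consider edges lightest-first.
C–I (2): add — endpoints in different components.
B–C (3): add — endpoints in different components.
D–F (5): add — endpoints in different components.
G–J (5): add — endpoints in different components.
E–H (8): add — endpoints in different components.
G–H (8): add — endpoints in different components.
B–G (9): add — endpoints in different components.
B–E (12): skip — B and E already connected.
F–I (14): add — endpoints in different components.
Edges rejected before the tree was complete: 1.

1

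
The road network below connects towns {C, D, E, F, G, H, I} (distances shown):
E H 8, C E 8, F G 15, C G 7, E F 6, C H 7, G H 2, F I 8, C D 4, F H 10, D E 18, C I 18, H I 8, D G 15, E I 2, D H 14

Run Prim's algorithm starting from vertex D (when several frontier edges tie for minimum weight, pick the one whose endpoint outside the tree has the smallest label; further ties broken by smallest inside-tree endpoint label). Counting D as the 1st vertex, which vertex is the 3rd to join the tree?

Prim, starting at D.
Step 1: cheapest edge leaving the tree is C D (4); add C.
Step 2: cheapest edge leaving the tree is C G (7); add G.
Step 3: cheapest edge leaving the tree is G H (2); add H.
Step 4: cheapest edge leaving the tree is C E (8); add E.
Step 5: cheapest edge leaving the tree is E I (2); add I.
Step 6: cheapest edge leaving the tree is E F (6); add F.
Vertex order: D, C, G, H, E, I, F. The 3rd vertex is G.

G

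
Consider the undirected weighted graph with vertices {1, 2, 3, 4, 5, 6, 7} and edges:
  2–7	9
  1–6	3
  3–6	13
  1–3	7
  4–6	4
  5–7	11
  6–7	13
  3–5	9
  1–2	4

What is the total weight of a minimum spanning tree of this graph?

Prim's algorithm from 2:
Step 1: frontier [1–2 4, 2–7 9] → take 1–2 (4); add 1.
Step 2: frontier [1–6 3, 1–3 7, 2–7 9] → take 1–6 (3); add 6.
Step 3: frontier [1–3 7, 2–7 9, 4–6 4, 3–6 13, 6–7 13] → take 4–6 (4); add 4.
Step 4: frontier [1–3 7, 2–7 9, 3–6 13, 6–7 13] → take 1–3 (7); add 3.
Step 5: frontier [2–7 9, 3–5 9, 6–7 13] → take 3–5 (9); add 5.
Step 6: frontier [2–7 9, 5–7 11, 6–7 13] → take 2–7 (9); add 7.
MST edges: 1–2, 1–6, 4–6, 1–3, 3–5, 2–7; total weight 4+3+4+7+9+9 = 36.

36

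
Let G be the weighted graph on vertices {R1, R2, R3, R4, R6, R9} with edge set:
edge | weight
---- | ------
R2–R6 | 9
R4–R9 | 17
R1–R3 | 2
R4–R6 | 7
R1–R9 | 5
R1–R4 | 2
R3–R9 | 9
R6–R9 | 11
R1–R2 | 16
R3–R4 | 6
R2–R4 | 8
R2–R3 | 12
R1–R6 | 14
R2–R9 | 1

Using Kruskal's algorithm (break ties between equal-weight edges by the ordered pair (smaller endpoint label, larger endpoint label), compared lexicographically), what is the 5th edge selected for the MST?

R4-R6

Kruskal's algorithm — process edges by increasing weight (ties by edge label):
R2–R9 (1): add — endpoints in different components.
R1–R3 (2): add — endpoints in different components.
R1–R4 (2): add — endpoints in different components.
R1–R9 (5): add — endpoints in different components.
R3–R4 (6): skip — R4 and R3 already connected.
R4–R6 (7): add — endpoints in different components.
The 5th edge added is R4–R6.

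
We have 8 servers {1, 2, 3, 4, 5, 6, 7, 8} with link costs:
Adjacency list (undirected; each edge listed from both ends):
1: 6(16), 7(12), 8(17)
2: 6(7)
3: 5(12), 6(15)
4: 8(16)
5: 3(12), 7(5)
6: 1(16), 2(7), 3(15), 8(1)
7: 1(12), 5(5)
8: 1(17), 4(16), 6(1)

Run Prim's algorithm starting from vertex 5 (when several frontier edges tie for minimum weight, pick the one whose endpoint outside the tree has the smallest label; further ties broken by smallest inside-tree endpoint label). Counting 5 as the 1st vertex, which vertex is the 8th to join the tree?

Prim's algorithm from 5:
Step 1: frontier [5 7 5, 3 5 12] → take 5 7 (5); add 7.
Step 2: frontier [3 5 12, 1 7 12] → take 1 7 (12); add 1.
Step 3: frontier [1 6 16, 1 8 17, 3 5 12] → take 3 5 (12); add 3.
Step 4: frontier [1 6 16, 1 8 17, 3 6 15] → take 3 6 (15); add 6.
Step 5: frontier [1 8 17, 6 8 1, 2 6 7] → take 6 8 (1); add 8.
Step 6: frontier [2 6 7, 4 8 16] → take 2 6 (7); add 2.
Step 7: frontier [4 8 16] → take 4 8 (16); add 4.
Vertex order: 5, 7, 1, 3, 6, 8, 2, 4. The 8th vertex is 4.

4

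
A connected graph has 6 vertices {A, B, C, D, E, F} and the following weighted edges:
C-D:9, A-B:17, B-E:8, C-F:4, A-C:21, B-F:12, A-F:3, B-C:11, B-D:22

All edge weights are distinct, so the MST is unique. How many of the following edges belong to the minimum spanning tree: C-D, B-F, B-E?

Sort edges by weight, then run Kruskal:
A-F (3): add. Components now {A,F} {B} {C} {D} {E}
C-F (4): add. Components now {A,C,F} {B} {D} {E}
B-E (8): add. Components now {A,C,F} {B,E} {D}
C-D (9): add. Components now {A,C,D,F} {B,E}
B-C (11): add. Components now {A,B,C,D,E,F}
MST edge set: {A-F, C-F, B-E, C-D, B-C}.
Of the listed edges, {C-D, B-E} are in the MST → 2.

2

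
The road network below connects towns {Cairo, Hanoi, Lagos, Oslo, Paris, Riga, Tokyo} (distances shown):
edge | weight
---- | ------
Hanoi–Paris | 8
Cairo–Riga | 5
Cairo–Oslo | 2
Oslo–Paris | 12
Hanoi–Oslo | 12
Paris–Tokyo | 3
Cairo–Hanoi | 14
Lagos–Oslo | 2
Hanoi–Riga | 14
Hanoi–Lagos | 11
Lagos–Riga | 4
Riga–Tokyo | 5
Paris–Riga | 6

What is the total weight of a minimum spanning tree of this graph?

Prim, starting at Paris.
Step 1: frontier [Paris–Tokyo 3, Paris–Riga 6, Hanoi–Paris 8, Oslo–Paris 12] → take Paris–Tokyo (3); add Tokyo.
Step 2: frontier [Paris–Riga 6, Hanoi–Paris 8, Oslo–Paris 12, Riga–Tokyo 5] → take Riga–Tokyo (5); add Riga.
Step 3: frontier [Hanoi–Paris 8, Oslo–Paris 12, Lagos–Riga 4, Cairo–Riga 5, Hanoi–Riga 14] → take Lagos–Riga (4); add Lagos.
Step 4: frontier [Lagos–Oslo 2, Hanoi–Lagos 11, Hanoi–Paris 8, Oslo–Paris 12, Cairo–Riga 5, Hanoi–Riga 14] → take Lagos–Oslo (2); add Oslo.
Step 5: frontier [Hanoi–Lagos 11, Cairo–Oslo 2, Hanoi–Oslo 12, Hanoi–Paris 8, Cairo–Riga 5, Hanoi–Riga 14] → take Cairo–Oslo (2); add Cairo.
Step 6: frontier [Cairo–Hanoi 14, Hanoi–Lagos 11, Hanoi–Oslo 12, Hanoi–Paris 8, Hanoi–Riga 14] → take Hanoi–Paris (8); add Hanoi.
MST edges: Paris–Tokyo, Riga–Tokyo, Lagos–Riga, Lagos–Oslo, Cairo–Oslo, Hanoi–Paris; total weight 3+5+4+2+2+8 = 24.

24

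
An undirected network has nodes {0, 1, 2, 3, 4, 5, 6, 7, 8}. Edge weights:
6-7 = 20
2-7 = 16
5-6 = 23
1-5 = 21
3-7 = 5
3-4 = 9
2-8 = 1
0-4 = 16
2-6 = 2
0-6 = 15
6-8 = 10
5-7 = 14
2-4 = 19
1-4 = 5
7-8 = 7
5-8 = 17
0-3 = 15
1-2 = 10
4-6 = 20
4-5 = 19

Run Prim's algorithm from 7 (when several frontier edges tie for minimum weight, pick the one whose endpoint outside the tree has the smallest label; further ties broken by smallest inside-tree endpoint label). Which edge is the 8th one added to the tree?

0-3

Grow the tree from 7 using Prim:
Step 1: cheapest edge leaving the tree is 3-7 (5); add 3.
Step 2: cheapest edge leaving the tree is 7-8 (7); add 8.
Step 3: cheapest edge leaving the tree is 2-8 (1); add 2.
Step 4: cheapest edge leaving the tree is 2-6 (2); add 6.
Step 5: cheapest edge leaving the tree is 3-4 (9); add 4.
Step 6: cheapest edge leaving the tree is 1-4 (5); add 1.
Step 7: cheapest edge leaving the tree is 5-7 (14); add 5.
Step 8: cheapest edge leaving the tree is 0-3 (15); add 0.
The 8th edge added is 0-3.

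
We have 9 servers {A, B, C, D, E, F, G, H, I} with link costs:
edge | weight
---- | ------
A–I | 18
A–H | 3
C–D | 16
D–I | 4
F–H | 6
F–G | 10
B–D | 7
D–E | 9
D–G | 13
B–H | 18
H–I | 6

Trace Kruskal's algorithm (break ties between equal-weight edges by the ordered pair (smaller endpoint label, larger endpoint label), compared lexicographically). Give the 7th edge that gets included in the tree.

Kruskal: consider edges lightest-first.
A–H (3): add — endpoints in different components.
D–I (4): add — endpoints in different components.
F–H (6): add — endpoints in different components.
H–I (6): add — endpoints in different components.
B–D (7): add — endpoints in different components.
D–E (9): add — endpoints in different components.
F–G (10): add — endpoints in different components.
D–G (13): skip — D and G already connected.
C–D (16): add — endpoints in different components.
The 7th edge added is F–G.

F-G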